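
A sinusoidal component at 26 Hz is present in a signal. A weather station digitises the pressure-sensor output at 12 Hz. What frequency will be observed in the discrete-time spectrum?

2 Hz

26 Hz mod fs = 2 Hz.
2 Hz ≤ fs/2 = 6 Hz, appears at 2 Hz.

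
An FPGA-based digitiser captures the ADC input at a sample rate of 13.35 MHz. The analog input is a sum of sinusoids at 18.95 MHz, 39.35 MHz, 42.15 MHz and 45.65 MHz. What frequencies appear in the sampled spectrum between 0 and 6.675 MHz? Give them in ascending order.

fs/2 = 6.675 MHz.
18.95 MHz mod fs = 5.6 MHz.
5.6 MHz ≤ fs/2 = 6.675 MHz, appears at 5.6 MHz.
39.35 MHz mod fs = 12.65 MHz.
12.65 MHz > fs/2 = 6.675 MHz, folds to fs − 12.65 MHz = 0.7 MHz.
42.15 MHz mod fs = 2.1 MHz.
2.1 MHz ≤ fs/2 = 6.675 MHz, appears at 2.1 MHz.
45.65 MHz mod fs = 5.6 MHz.
5.6 MHz ≤ fs/2 = 6.675 MHz, appears at 5.6 MHz.
Distinct values: {0.7 MHz, 2.1 MHz, 5.6 MHz}.

0.7 MHz, 2.1 MHz, 5.6 MHz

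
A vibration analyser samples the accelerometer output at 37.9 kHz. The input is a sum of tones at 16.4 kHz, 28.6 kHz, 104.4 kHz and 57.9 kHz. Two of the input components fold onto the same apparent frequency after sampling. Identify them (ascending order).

28.6 kHz, 104.4 kHz

fs/2 = 18.95 kHz.
16.4 kHz ≤ fs/2 = 18.95 kHz, passes unchanged.
28.6 kHz > fs/2 = 18.95 kHz, folds to fs − 28.6 kHz = 9.3 kHz.
104.4 kHz mod fs = 28.6 kHz.
28.6 kHz > fs/2 = 18.95 kHz, folds to fs − 28.6 kHz = 9.3 kHz.
57.9 kHz mod fs = 20 kHz.
20 kHz > fs/2 = 18.95 kHz, folds to fs − 20 kHz = 17.9 kHz.
28.6 kHz and 104.4 kHz both map to 9.3 kHz.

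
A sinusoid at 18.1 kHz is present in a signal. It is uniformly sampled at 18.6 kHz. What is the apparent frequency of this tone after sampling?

0.5 kHz

18.1 kHz > fs/2 = 9.3 kHz, folds to fs − 18.1 kHz = 0.5 kHz.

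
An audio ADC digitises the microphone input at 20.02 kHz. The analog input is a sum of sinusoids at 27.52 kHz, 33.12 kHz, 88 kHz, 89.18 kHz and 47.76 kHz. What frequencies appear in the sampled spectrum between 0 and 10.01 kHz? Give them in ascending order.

6.92 kHz, 7.5 kHz, 7.72 kHz, 7.92 kHz, 9.1 kHz

fs/2 = 10.01 kHz.
27.52 kHz mod fs = 7.5 kHz.
7.5 kHz ≤ fs/2 = 10.01 kHz, appears at 7.5 kHz.
33.12 kHz mod fs = 13.1 kHz.
13.1 kHz > fs/2 = 10.01 kHz, folds to fs − 13.1 kHz = 6.92 kHz.
88 kHz mod fs = 7.92 kHz.
7.92 kHz ≤ fs/2 = 10.01 kHz, appears at 7.92 kHz.
89.18 kHz mod fs = 9.1 kHz.
9.1 kHz ≤ fs/2 = 10.01 kHz, appears at 9.1 kHz.
47.76 kHz mod fs = 7.72 kHz.
7.72 kHz ≤ fs/2 = 10.01 kHz, appears at 7.72 kHz.
Distinct values: {6.92 kHz, 7.5 kHz, 7.72 kHz, 7.92 kHz, 9.1 kHz}.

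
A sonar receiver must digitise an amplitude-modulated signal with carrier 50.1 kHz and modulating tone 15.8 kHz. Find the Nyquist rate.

AM sidebands sit at fc ± fm = 34.3 kHz and 65.9 kHz.
Highest-frequency component: 65.9 kHz.
Nyquist rate = 2 × 65.9 kHz = 131.8 kHz.

131.8 kHz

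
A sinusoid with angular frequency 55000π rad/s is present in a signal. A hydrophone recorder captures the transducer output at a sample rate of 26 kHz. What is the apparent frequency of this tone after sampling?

ω = 55000π rad/s → f = ω/(2π) = 27500 Hz = 27.5 kHz.
27.5 kHz mod fs = 1.5 kHz.
1.5 kHz ≤ fs/2 = 13 kHz, appears at 1.5 kHz.

1.5 kHz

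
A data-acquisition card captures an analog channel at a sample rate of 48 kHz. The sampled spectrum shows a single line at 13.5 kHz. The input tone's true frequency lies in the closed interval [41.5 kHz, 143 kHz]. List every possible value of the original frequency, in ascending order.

61.5 kHz, 82.5 kHz, 109.5 kHz, 130.5 kHz

Frequencies that alias to 13.5 kHz are k·fs ± 13.5 kHz for integer k ≥ 0.
k=0: 13.5 kHz.
k=1: 34.5 kHz, 61.5 kHz.
k=2: 82.5 kHz, 109.5 kHz.
k=3: 130.5 kHz, 157.5 kHz.
k=4: 178.5 kHz, 205.5 kHz.
Within [41.5 kHz, 143 kHz]: 61.5 kHz, 82.5 kHz, 109.5 kHz, 130.5 kHz.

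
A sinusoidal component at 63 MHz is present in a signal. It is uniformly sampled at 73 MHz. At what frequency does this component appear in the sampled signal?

10 MHz

63 MHz > fs/2 = 36.5 MHz, folds to fs − 63 MHz = 10 MHz.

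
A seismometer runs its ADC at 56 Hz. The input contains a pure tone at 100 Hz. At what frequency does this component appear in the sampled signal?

100 Hz mod fs = 44 Hz.
44 Hz > fs/2 = 28 Hz, folds to fs − 44 Hz = 12 Hz.

12 Hz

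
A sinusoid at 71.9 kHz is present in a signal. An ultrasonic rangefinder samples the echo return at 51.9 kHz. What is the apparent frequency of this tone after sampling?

20 kHz

71.9 kHz mod fs = 20 kHz.
20 kHz ≤ fs/2 = 25.95 kHz, appears at 20 kHz.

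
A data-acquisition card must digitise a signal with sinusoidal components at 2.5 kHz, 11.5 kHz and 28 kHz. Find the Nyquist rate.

Highest-frequency component: 28 kHz.
Nyquist rate = 2 × 28 kHz = 56 kHz.

56 kHz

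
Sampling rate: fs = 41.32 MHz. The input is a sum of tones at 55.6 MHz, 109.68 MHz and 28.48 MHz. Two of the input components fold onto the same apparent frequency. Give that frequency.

fs/2 = 20.66 MHz.
55.6 MHz mod fs = 14.28 MHz.
14.28 MHz ≤ fs/2 = 20.66 MHz, appears at 14.28 MHz.
109.68 MHz mod fs = 27.04 MHz.
27.04 MHz > fs/2 = 20.66 MHz, folds to fs − 27.04 MHz = 14.28 MHz.
28.48 MHz > fs/2 = 20.66 MHz, folds to fs − 28.48 MHz = 12.84 MHz.
55.6 MHz and 109.68 MHz both map to 14.28 MHz.

14.28 MHz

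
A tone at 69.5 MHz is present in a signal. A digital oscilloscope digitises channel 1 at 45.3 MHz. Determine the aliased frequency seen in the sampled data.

21.1 MHz

69.5 MHz mod fs = 24.2 MHz.
24.2 MHz > fs/2 = 22.65 MHz, folds to fs − 24.2 MHz = 21.1 MHz.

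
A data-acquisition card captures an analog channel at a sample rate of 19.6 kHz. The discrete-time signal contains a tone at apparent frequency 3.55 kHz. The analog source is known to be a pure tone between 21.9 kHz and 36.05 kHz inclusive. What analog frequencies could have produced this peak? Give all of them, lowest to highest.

Frequencies that alias to 3.55 kHz are k·fs ± 3.55 kHz for integer k ≥ 0.
k=0: 3.55 kHz.
k=1: 16.05 kHz, 23.15 kHz.
k=2: 35.65 kHz, 42.75 kHz.
k=3: 55.25 kHz, 62.35 kHz.
Within [21.9 kHz, 36.05 kHz]: 23.15 kHz, 35.65 kHz.

23.15 kHz, 35.65 kHz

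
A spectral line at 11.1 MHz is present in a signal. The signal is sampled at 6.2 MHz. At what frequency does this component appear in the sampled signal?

1.3 MHz

11.1 MHz mod fs = 4.9 MHz.
4.9 MHz > fs/2 = 3.1 MHz, folds to fs − 4.9 MHz = 1.3 MHz.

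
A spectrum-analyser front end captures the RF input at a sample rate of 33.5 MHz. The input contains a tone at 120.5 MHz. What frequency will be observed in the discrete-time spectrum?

120.5 MHz mod fs = 20 MHz.
20 MHz > fs/2 = 16.75 MHz, folds to fs − 20 MHz = 13.5 MHz.

13.5 MHz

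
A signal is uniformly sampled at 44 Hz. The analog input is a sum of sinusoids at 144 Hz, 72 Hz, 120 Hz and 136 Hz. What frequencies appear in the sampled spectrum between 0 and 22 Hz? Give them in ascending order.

4 Hz, 12 Hz, 16 Hz

fs/2 = 22 Hz.
144 Hz mod fs = 12 Hz.
12 Hz ≤ fs/2 = 22 Hz, appears at 12 Hz.
72 Hz mod fs = 28 Hz.
28 Hz > fs/2 = 22 Hz, folds to fs − 28 Hz = 16 Hz.
120 Hz mod fs = 32 Hz.
32 Hz > fs/2 = 22 Hz, folds to fs − 32 Hz = 12 Hz.
136 Hz mod fs = 4 Hz.
4 Hz ≤ fs/2 = 22 Hz, appears at 4 Hz.
Distinct values: {4 Hz, 12 Hz, 16 Hz}.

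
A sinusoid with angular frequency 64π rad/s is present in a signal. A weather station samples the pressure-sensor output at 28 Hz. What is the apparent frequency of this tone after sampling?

4 Hz

ω = 64π rad/s → f = ω/(2π) = 32 Hz.
32 Hz mod fs = 4 Hz.
4 Hz ≤ fs/2 = 14 Hz, appears at 4 Hz.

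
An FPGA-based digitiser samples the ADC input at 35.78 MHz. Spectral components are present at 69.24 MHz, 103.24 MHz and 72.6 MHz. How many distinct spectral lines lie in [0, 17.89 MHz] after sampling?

fs/2 = 17.89 MHz.
69.24 MHz mod fs = 33.46 MHz.
33.46 MHz > fs/2 = 17.89 MHz, folds to fs − 33.46 MHz = 2.32 MHz.
103.24 MHz mod fs = 31.68 MHz.
31.68 MHz > fs/2 = 17.89 MHz, folds to fs − 31.68 MHz = 4.1 MHz.
72.6 MHz mod fs = 1.04 MHz.
1.04 MHz ≤ fs/2 = 17.89 MHz, appears at 1.04 MHz.
Distinct values: {1.04 MHz, 2.32 MHz, 4.1 MHz} → 3.

3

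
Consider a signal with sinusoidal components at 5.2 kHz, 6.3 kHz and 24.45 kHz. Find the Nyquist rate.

48.9 kHz

Highest-frequency component: 24.45 kHz.
Nyquist rate = 2 × 24.45 kHz = 48.9 kHz.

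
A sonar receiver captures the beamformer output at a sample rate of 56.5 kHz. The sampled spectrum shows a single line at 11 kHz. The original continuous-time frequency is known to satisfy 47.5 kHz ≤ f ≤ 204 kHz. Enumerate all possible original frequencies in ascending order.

67.5 kHz, 102 kHz, 124 kHz, 158.5 kHz, 180.5 kHz

Frequencies that alias to 11 kHz are k·fs ± 11 kHz for integer k ≥ 0.
k=0: 11 kHz.
k=1: 45.5 kHz, 67.5 kHz.
k=2: 102 kHz, 124 kHz.
k=3: 158.5 kHz, 180.5 kHz.
k=4: 215 kHz, 237 kHz.
Within [47.5 kHz, 204 kHz]: 67.5 kHz, 102 kHz, 124 kHz, 158.5 kHz, 180.5 kHz.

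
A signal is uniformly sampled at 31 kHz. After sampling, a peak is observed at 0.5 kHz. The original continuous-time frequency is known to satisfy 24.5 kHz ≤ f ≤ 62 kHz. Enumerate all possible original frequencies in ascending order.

30.5 kHz, 31.5 kHz, 61.5 kHz

Frequencies that alias to 0.5 kHz are k·fs ± 0.5 kHz for integer k ≥ 0.
k=0: 0.5 kHz.
k=1: 30.5 kHz, 31.5 kHz.
k=2: 61.5 kHz, 62.5 kHz.
k=3: 92.5 kHz, 93.5 kHz.
Within [24.5 kHz, 62 kHz]: 30.5 kHz, 31.5 kHz, 61.5 kHz.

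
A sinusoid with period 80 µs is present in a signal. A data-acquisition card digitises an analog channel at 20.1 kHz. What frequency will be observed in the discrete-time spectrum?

7.6 kHz

T = 80 µs → f = 1/T = 12.5 kHz.
12.5 kHz > fs/2 = 10.05 kHz, folds to fs − 12.5 kHz = 7.6 kHz.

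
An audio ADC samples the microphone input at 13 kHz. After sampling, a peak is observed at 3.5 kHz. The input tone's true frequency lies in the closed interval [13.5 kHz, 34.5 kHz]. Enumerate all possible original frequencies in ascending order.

Frequencies that alias to 3.5 kHz are k·fs ± 3.5 kHz for integer k ≥ 0.
k=0: 3.5 kHz.
k=1: 9.5 kHz, 16.5 kHz.
k=2: 22.5 kHz, 29.5 kHz.
k=3: 35.5 kHz, 42.5 kHz.
Within [13.5 kHz, 34.5 kHz]: 16.5 kHz, 22.5 kHz, 29.5 kHz.

16.5 kHz, 22.5 kHz, 29.5 kHz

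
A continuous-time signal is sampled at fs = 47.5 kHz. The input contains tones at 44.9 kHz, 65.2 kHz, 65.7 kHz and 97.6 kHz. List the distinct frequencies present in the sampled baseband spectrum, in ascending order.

fs/2 = 23.75 kHz.
44.9 kHz > fs/2 = 23.75 kHz, folds to fs − 44.9 kHz = 2.6 kHz.
65.2 kHz mod fs = 17.7 kHz.
17.7 kHz ≤ fs/2 = 23.75 kHz, appears at 17.7 kHz.
65.7 kHz mod fs = 18.2 kHz.
18.2 kHz ≤ fs/2 = 23.75 kHz, appears at 18.2 kHz.
97.6 kHz mod fs = 2.6 kHz.
2.6 kHz ≤ fs/2 = 23.75 kHz, appears at 2.6 kHz.
Distinct values: {2.6 kHz, 17.7 kHz, 18.2 kHz}.

2.6 kHz, 17.7 kHz, 18.2 kHz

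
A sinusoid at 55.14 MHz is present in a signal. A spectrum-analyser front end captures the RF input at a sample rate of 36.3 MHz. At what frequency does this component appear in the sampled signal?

17.46 MHz

55.14 MHz mod fs = 18.84 MHz.
18.84 MHz > fs/2 = 18.15 MHz, folds to fs − 18.84 MHz = 17.46 MHz.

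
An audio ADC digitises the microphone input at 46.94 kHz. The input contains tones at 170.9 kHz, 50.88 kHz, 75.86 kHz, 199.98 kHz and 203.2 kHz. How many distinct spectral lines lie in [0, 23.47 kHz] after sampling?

fs/2 = 23.47 kHz.
170.9 kHz mod fs = 30.08 kHz.
30.08 kHz > fs/2 = 23.47 kHz, folds to fs − 30.08 kHz = 16.86 kHz.
50.88 kHz mod fs = 3.94 kHz.
3.94 kHz ≤ fs/2 = 23.47 kHz, appears at 3.94 kHz.
75.86 kHz mod fs = 28.92 kHz.
28.92 kHz > fs/2 = 23.47 kHz, folds to fs − 28.92 kHz = 18.02 kHz.
199.98 kHz mod fs = 12.22 kHz.
12.22 kHz ≤ fs/2 = 23.47 kHz, appears at 12.22 kHz.
203.2 kHz mod fs = 15.44 kHz.
15.44 kHz ≤ fs/2 = 23.47 kHz, appears at 15.44 kHz.
Distinct values: {3.94 kHz, 12.22 kHz, 15.44 kHz, 16.86 kHz, 18.02 kHz} → 5.

5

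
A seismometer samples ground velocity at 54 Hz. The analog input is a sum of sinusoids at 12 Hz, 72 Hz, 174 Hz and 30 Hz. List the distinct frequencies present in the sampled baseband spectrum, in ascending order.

fs/2 = 27 Hz.
12 Hz ≤ fs/2 = 27 Hz, passes unchanged.
72 Hz mod fs = 18 Hz.
18 Hz ≤ fs/2 = 27 Hz, appears at 18 Hz.
174 Hz mod fs = 12 Hz.
12 Hz ≤ fs/2 = 27 Hz, appears at 12 Hz.
30 Hz > fs/2 = 27 Hz, folds to fs − 30 Hz = 24 Hz.
Distinct values: {12 Hz, 18 Hz, 24 Hz}.

12 Hz, 18 Hz, 24 Hz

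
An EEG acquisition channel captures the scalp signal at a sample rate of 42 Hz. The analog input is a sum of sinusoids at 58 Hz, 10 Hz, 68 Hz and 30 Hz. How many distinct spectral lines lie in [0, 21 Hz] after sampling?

fs/2 = 21 Hz.
58 Hz mod fs = 16 Hz.
16 Hz ≤ fs/2 = 21 Hz, appears at 16 Hz.
10 Hz ≤ fs/2 = 21 Hz, passes unchanged.
68 Hz mod fs = 26 Hz.
26 Hz > fs/2 = 21 Hz, folds to fs − 26 Hz = 16 Hz.
30 Hz > fs/2 = 21 Hz, folds to fs − 30 Hz = 12 Hz.
Distinct values: {10 Hz, 12 Hz, 16 Hz} → 3.

3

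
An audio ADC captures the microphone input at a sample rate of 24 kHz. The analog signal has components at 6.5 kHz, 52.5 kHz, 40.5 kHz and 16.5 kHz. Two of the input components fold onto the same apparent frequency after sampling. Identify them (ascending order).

fs/2 = 12 kHz.
6.5 kHz ≤ fs/2 = 12 kHz, passes unchanged.
52.5 kHz mod fs = 4.5 kHz.
4.5 kHz ≤ fs/2 = 12 kHz, appears at 4.5 kHz.
40.5 kHz mod fs = 16.5 kHz.
16.5 kHz > fs/2 = 12 kHz, folds to fs − 16.5 kHz = 7.5 kHz.
16.5 kHz > fs/2 = 12 kHz, folds to fs − 16.5 kHz = 7.5 kHz.
16.5 kHz and 40.5 kHz both map to 7.5 kHz.

16.5 kHz, 40.5 kHz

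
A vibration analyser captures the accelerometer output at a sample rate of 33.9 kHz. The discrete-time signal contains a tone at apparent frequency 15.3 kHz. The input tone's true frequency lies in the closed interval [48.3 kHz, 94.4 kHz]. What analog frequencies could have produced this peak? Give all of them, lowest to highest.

Frequencies that alias to 15.3 kHz are k·fs ± 15.3 kHz for integer k ≥ 0.
k=0: 15.3 kHz.
k=1: 18.6 kHz, 49.2 kHz.
k=2: 52.5 kHz, 83.1 kHz.
k=3: 86.4 kHz, 117 kHz.
k=4: 120.3 kHz, 150.9 kHz.
Within [48.3 kHz, 94.4 kHz]: 49.2 kHz, 52.5 kHz, 83.1 kHz, 86.4 kHz.

49.2 kHz, 52.5 kHz, 83.1 kHz, 86.4 kHz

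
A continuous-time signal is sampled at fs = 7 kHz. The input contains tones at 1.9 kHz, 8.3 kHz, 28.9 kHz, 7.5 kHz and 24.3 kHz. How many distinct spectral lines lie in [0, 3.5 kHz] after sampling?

5

fs/2 = 3.5 kHz.
1.9 kHz ≤ fs/2 = 3.5 kHz, passes unchanged.
8.3 kHz mod fs = 1.3 kHz.
1.3 kHz ≤ fs/2 = 3.5 kHz, appears at 1.3 kHz.
28.9 kHz mod fs = 0.9 kHz.
0.9 kHz ≤ fs/2 = 3.5 kHz, appears at 0.9 kHz.
7.5 kHz mod fs = 0.5 kHz.
0.5 kHz ≤ fs/2 = 3.5 kHz, appears at 0.5 kHz.
24.3 kHz mod fs = 3.3 kHz.
3.3 kHz ≤ fs/2 = 3.5 kHz, appears at 3.3 kHz.
Distinct values: {0.5 kHz, 0.9 kHz, 1.3 kHz, 1.9 kHz, 3.3 kHz} → 5.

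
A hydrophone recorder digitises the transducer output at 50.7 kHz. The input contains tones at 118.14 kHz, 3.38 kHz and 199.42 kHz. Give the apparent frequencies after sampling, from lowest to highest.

fs/2 = 25.35 kHz.
118.14 kHz mod fs = 16.74 kHz.
16.74 kHz ≤ fs/2 = 25.35 kHz, appears at 16.74 kHz.
3.38 kHz ≤ fs/2 = 25.35 kHz, passes unchanged.
199.42 kHz mod fs = 47.32 kHz.
47.32 kHz > fs/2 = 25.35 kHz, folds to fs − 47.32 kHz = 3.38 kHz.
Distinct values: {3.38 kHz, 16.74 kHz}.

3.38 kHz, 16.74 kHz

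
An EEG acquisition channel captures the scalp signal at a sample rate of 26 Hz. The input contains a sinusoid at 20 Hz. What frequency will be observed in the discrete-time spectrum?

6 Hz

20 Hz > fs/2 = 13 Hz, folds to fs − 20 Hz = 6 Hz.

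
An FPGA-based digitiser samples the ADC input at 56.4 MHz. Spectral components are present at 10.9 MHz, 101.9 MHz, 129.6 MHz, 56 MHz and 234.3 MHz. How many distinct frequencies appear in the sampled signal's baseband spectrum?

4

fs/2 = 28.2 MHz.
10.9 MHz ≤ fs/2 = 28.2 MHz, passes unchanged.
101.9 MHz mod fs = 45.5 MHz.
45.5 MHz > fs/2 = 28.2 MHz, folds to fs − 45.5 MHz = 10.9 MHz.
129.6 MHz mod fs = 16.8 MHz.
16.8 MHz ≤ fs/2 = 28.2 MHz, appears at 16.8 MHz.
56 MHz > fs/2 = 28.2 MHz, folds to fs − 56 MHz = 0.4 MHz.
234.3 MHz mod fs = 8.7 MHz.
8.7 MHz ≤ fs/2 = 28.2 MHz, appears at 8.7 MHz.
Distinct values: {0.4 MHz, 8.7 MHz, 10.9 MHz, 16.8 MHz} → 4.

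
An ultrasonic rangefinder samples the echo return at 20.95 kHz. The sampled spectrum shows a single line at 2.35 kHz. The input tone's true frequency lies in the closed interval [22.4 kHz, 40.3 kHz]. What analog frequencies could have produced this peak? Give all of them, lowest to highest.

23.3 kHz, 39.55 kHz

Frequencies that alias to 2.35 kHz are k·fs ± 2.35 kHz for integer k ≥ 0.
k=0: 2.35 kHz.
k=1: 18.6 kHz, 23.3 kHz.
k=2: 39.55 kHz, 44.25 kHz.
k=3: 60.5 kHz, 65.2 kHz.
Within [22.4 kHz, 40.3 kHz]: 23.3 kHz, 39.55 kHz.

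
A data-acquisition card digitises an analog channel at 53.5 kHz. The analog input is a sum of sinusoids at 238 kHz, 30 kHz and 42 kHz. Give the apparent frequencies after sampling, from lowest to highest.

11.5 kHz, 23.5 kHz, 24 kHz

fs/2 = 26.75 kHz.
238 kHz mod fs = 24 kHz.
24 kHz ≤ fs/2 = 26.75 kHz, appears at 24 kHz.
30 kHz > fs/2 = 26.75 kHz, folds to fs − 30 kHz = 23.5 kHz.
42 kHz > fs/2 = 26.75 kHz, folds to fs − 42 kHz = 11.5 kHz.
Distinct values: {11.5 kHz, 23.5 kHz, 24 kHz}.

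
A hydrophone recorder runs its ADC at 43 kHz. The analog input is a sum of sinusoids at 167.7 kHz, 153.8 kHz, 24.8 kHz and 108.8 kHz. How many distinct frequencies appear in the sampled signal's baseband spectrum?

fs/2 = 21.5 kHz.
167.7 kHz mod fs = 38.7 kHz.
38.7 kHz > fs/2 = 21.5 kHz, folds to fs − 38.7 kHz = 4.3 kHz.
153.8 kHz mod fs = 24.8 kHz.
24.8 kHz > fs/2 = 21.5 kHz, folds to fs − 24.8 kHz = 18.2 kHz.
24.8 kHz > fs/2 = 21.5 kHz, folds to fs − 24.8 kHz = 18.2 kHz.
108.8 kHz mod fs = 22.8 kHz.
22.8 kHz > fs/2 = 21.5 kHz, folds to fs − 22.8 kHz = 20.2 kHz.
Distinct values: {4.3 kHz, 18.2 kHz, 20.2 kHz} → 3.

3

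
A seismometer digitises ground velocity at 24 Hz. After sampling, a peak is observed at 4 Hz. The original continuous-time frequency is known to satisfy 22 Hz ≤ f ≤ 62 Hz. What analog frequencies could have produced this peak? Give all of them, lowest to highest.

28 Hz, 44 Hz, 52 Hz

Frequencies that alias to 4 Hz are k·fs ± 4 Hz for integer k ≥ 0.
k=0: 4 Hz.
k=1: 20 Hz, 28 Hz.
k=2: 44 Hz, 52 Hz.
k=3: 68 Hz, 76 Hz.
Within [22 Hz, 62 Hz]: 28 Hz, 44 Hz, 52 Hz.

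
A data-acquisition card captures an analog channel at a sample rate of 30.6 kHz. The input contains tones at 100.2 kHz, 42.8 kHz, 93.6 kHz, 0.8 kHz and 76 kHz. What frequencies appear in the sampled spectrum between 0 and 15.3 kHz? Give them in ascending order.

fs/2 = 15.3 kHz.
100.2 kHz mod fs = 8.4 kHz.
8.4 kHz ≤ fs/2 = 15.3 kHz, appears at 8.4 kHz.
42.8 kHz mod fs = 12.2 kHz.
12.2 kHz ≤ fs/2 = 15.3 kHz, appears at 12.2 kHz.
93.6 kHz mod fs = 1.8 kHz.
1.8 kHz ≤ fs/2 = 15.3 kHz, appears at 1.8 kHz.
0.8 kHz ≤ fs/2 = 15.3 kHz, passes unchanged.
76 kHz mod fs = 14.8 kHz.
14.8 kHz ≤ fs/2 = 15.3 kHz, appears at 14.8 kHz.
Distinct values: {0.8 kHz, 1.8 kHz, 8.4 kHz, 12.2 kHz, 14.8 kHz}.

0.8 kHz, 1.8 kHz, 8.4 kHz, 12.2 kHz, 14.8 kHz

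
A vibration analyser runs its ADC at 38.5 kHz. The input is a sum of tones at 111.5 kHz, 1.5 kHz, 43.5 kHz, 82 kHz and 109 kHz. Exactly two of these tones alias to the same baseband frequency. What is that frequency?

5 kHz

fs/2 = 19.25 kHz.
111.5 kHz mod fs = 34.5 kHz.
34.5 kHz > fs/2 = 19.25 kHz, folds to fs − 34.5 kHz = 4 kHz.
1.5 kHz ≤ fs/2 = 19.25 kHz, passes unchanged.
43.5 kHz mod fs = 5 kHz.
5 kHz ≤ fs/2 = 19.25 kHz, appears at 5 kHz.
82 kHz mod fs = 5 kHz.
5 kHz ≤ fs/2 = 19.25 kHz, appears at 5 kHz.
109 kHz mod fs = 32 kHz.
32 kHz > fs/2 = 19.25 kHz, folds to fs − 32 kHz = 6.5 kHz.
43.5 kHz and 82 kHz both map to 5 kHz.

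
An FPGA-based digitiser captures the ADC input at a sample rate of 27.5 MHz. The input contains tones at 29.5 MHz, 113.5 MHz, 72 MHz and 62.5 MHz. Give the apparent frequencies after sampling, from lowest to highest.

2 MHz, 3.5 MHz, 7.5 MHz, 10.5 MHz

fs/2 = 13.75 MHz.
29.5 MHz mod fs = 2 MHz.
2 MHz ≤ fs/2 = 13.75 MHz, appears at 2 MHz.
113.5 MHz mod fs = 3.5 MHz.
3.5 MHz ≤ fs/2 = 13.75 MHz, appears at 3.5 MHz.
72 MHz mod fs = 17 MHz.
17 MHz > fs/2 = 13.75 MHz, folds to fs − 17 MHz = 10.5 MHz.
62.5 MHz mod fs = 7.5 MHz.
7.5 MHz ≤ fs/2 = 13.75 MHz, appears at 7.5 MHz.
Distinct values: {2 MHz, 3.5 MHz, 7.5 MHz, 10.5 MHz}.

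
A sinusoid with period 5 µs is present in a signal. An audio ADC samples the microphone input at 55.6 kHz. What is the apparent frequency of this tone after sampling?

T = 5 µs → f = 1/T = 200 kHz.
200 kHz mod fs = 33.2 kHz.
33.2 kHz > fs/2 = 27.8 kHz, folds to fs − 33.2 kHz = 22.4 kHz.

22.4 kHz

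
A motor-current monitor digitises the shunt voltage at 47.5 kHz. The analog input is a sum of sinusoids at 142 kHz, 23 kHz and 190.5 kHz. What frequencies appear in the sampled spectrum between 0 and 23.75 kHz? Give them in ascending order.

0.5 kHz, 23 kHz

fs/2 = 23.75 kHz.
142 kHz mod fs = 47 kHz.
47 kHz > fs/2 = 23.75 kHz, folds to fs − 47 kHz = 0.5 kHz.
23 kHz ≤ fs/2 = 23.75 kHz, passes unchanged.
190.5 kHz mod fs = 0.5 kHz.
0.5 kHz ≤ fs/2 = 23.75 kHz, appears at 0.5 kHz.
Distinct values: {0.5 kHz, 23 kHz}.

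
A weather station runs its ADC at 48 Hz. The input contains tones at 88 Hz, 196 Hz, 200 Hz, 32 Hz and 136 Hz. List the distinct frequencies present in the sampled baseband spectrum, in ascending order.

fs/2 = 24 Hz.
88 Hz mod fs = 40 Hz.
40 Hz > fs/2 = 24 Hz, folds to fs − 40 Hz = 8 Hz.
196 Hz mod fs = 4 Hz.
4 Hz ≤ fs/2 = 24 Hz, appears at 4 Hz.
200 Hz mod fs = 8 Hz.
8 Hz ≤ fs/2 = 24 Hz, appears at 8 Hz.
32 Hz > fs/2 = 24 Hz, folds to fs − 32 Hz = 16 Hz.
136 Hz mod fs = 40 Hz.
40 Hz > fs/2 = 24 Hz, folds to fs − 40 Hz = 8 Hz.
Distinct values: {4 Hz, 8 Hz, 16 Hz}.

4 Hz, 8 Hz, 16 Hz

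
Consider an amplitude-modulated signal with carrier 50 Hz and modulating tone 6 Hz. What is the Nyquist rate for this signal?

AM sidebands sit at fc ± fm = 44 Hz and 56 Hz.
Highest-frequency component: 56 Hz.
Nyquist rate = 2 × 56 Hz = 112 Hz.

112 Hz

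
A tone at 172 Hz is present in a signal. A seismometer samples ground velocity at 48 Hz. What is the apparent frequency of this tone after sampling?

172 Hz mod fs = 28 Hz.
28 Hz > fs/2 = 24 Hz, folds to fs − 28 Hz = 20 Hz.

20 Hz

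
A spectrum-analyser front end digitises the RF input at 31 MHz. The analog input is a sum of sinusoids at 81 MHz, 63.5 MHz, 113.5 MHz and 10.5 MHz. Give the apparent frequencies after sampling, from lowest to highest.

fs/2 = 15.5 MHz.
81 MHz mod fs = 19 MHz.
19 MHz > fs/2 = 15.5 MHz, folds to fs − 19 MHz = 12 MHz.
63.5 MHz mod fs = 1.5 MHz.
1.5 MHz ≤ fs/2 = 15.5 MHz, appears at 1.5 MHz.
113.5 MHz mod fs = 20.5 MHz.
20.5 MHz > fs/2 = 15.5 MHz, folds to fs − 20.5 MHz = 10.5 MHz.
10.5 MHz ≤ fs/2 = 15.5 MHz, passes unchanged.
Distinct values: {1.5 MHz, 10.5 MHz, 12 MHz}.

1.5 MHz, 10.5 MHz, 12 MHz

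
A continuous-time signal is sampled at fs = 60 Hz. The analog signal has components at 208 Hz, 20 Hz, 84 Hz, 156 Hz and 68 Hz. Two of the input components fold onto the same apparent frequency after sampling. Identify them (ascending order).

84 Hz, 156 Hz

fs/2 = 30 Hz.
208 Hz mod fs = 28 Hz.
28 Hz ≤ fs/2 = 30 Hz, appears at 28 Hz.
20 Hz ≤ fs/2 = 30 Hz, passes unchanged.
84 Hz mod fs = 24 Hz.
24 Hz ≤ fs/2 = 30 Hz, appears at 24 Hz.
156 Hz mod fs = 36 Hz.
36 Hz > fs/2 = 30 Hz, folds to fs − 36 Hz = 24 Hz.
68 Hz mod fs = 8 Hz.
8 Hz ≤ fs/2 = 30 Hz, appears at 8 Hz.
84 Hz and 156 Hz both map to 24 Hz.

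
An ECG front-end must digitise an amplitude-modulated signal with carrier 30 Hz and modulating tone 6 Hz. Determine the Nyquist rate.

AM sidebands sit at fc ± fm = 24 Hz and 36 Hz.
Highest-frequency component: 36 Hz.
Nyquist rate = 2 × 36 Hz = 72 Hz.

72 Hz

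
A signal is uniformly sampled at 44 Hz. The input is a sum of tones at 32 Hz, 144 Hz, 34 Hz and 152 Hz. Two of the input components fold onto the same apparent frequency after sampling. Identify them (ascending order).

fs/2 = 22 Hz.
32 Hz > fs/2 = 22 Hz, folds to fs − 32 Hz = 12 Hz.
144 Hz mod fs = 12 Hz.
12 Hz ≤ fs/2 = 22 Hz, appears at 12 Hz.
34 Hz > fs/2 = 22 Hz, folds to fs − 34 Hz = 10 Hz.
152 Hz mod fs = 20 Hz.
20 Hz ≤ fs/2 = 22 Hz, appears at 20 Hz.
32 Hz and 144 Hz both map to 12 Hz.

32 Hz, 144 Hz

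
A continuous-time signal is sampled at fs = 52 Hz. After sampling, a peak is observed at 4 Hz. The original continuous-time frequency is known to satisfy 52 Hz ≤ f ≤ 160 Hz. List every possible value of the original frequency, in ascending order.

Frequencies that alias to 4 Hz are k·fs ± 4 Hz for integer k ≥ 0.
k=0: 4 Hz.
k=1: 48 Hz, 56 Hz.
k=2: 100 Hz, 108 Hz.
k=3: 152 Hz, 160 Hz.
k=4: 204 Hz, 212 Hz.
Within [52 Hz, 160 Hz]: 56 Hz, 100 Hz, 108 Hz, 152 Hz, 160 Hz.

56 Hz, 100 Hz, 108 Hz, 152 Hz, 160 Hz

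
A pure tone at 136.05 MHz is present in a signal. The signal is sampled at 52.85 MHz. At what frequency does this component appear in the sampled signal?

22.5 MHz

136.05 MHz mod fs = 30.35 MHz.
30.35 MHz > fs/2 = 26.425 MHz, folds to fs − 30.35 MHz = 22.5 MHz.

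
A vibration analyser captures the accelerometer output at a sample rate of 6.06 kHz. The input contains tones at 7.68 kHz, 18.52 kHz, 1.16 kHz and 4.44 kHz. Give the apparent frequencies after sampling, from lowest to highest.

fs/2 = 3.03 kHz.
7.68 kHz mod fs = 1.62 kHz.
1.62 kHz ≤ fs/2 = 3.03 kHz, appears at 1.62 kHz.
18.52 kHz mod fs = 0.34 kHz.
0.34 kHz ≤ fs/2 = 3.03 kHz, appears at 0.34 kHz.
1.16 kHz ≤ fs/2 = 3.03 kHz, passes unchanged.
4.44 kHz > fs/2 = 3.03 kHz, folds to fs − 4.44 kHz = 1.62 kHz.
Distinct values: {0.34 kHz, 1.16 kHz, 1.62 kHz}.

0.34 kHz, 1.16 kHz, 1.62 kHz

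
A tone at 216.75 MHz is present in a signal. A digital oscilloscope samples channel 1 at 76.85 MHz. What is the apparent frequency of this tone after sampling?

13.8 MHz

216.75 MHz mod fs = 63.05 MHz.
63.05 MHz > fs/2 = 38.425 MHz, folds to fs − 63.05 MHz = 13.8 MHz.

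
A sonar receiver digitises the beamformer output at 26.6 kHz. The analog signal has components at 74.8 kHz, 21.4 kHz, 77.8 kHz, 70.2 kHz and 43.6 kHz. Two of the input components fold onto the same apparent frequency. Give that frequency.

9.6 kHz

fs/2 = 13.3 kHz.
74.8 kHz mod fs = 21.6 kHz.
21.6 kHz > fs/2 = 13.3 kHz, folds to fs − 21.6 kHz = 5 kHz.
21.4 kHz > fs/2 = 13.3 kHz, folds to fs − 21.4 kHz = 5.2 kHz.
77.8 kHz mod fs = 24.6 kHz.
24.6 kHz > fs/2 = 13.3 kHz, folds to fs − 24.6 kHz = 2 kHz.
70.2 kHz mod fs = 17 kHz.
17 kHz > fs/2 = 13.3 kHz, folds to fs − 17 kHz = 9.6 kHz.
43.6 kHz mod fs = 17 kHz.
17 kHz > fs/2 = 13.3 kHz, folds to fs − 17 kHz = 9.6 kHz.
43.6 kHz and 70.2 kHz both map to 9.6 kHz.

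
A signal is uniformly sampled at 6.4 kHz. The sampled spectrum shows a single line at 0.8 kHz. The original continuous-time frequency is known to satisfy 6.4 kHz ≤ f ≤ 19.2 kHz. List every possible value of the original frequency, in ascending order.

7.2 kHz, 12 kHz, 13.6 kHz, 18.4 kHz

Frequencies that alias to 0.8 kHz are k·fs ± 0.8 kHz for integer k ≥ 0.
k=0: 0.8 kHz.
k=1: 5.6 kHz, 7.2 kHz.
k=2: 12 kHz, 13.6 kHz.
k=3: 18.4 kHz, 20 kHz.
k=4: 24.8 kHz, 26.4 kHz.
Within [6.4 kHz, 19.2 kHz]: 7.2 kHz, 12 kHz, 13.6 kHz, 18.4 kHz.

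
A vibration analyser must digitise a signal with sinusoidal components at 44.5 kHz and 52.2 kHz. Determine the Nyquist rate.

104.4 kHz

Highest-frequency component: 52.2 kHz.
Nyquist rate = 2 × 52.2 kHz = 104.4 kHz.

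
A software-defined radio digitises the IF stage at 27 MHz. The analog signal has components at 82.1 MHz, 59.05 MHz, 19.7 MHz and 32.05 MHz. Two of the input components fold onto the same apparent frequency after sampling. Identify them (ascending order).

32.05 MHz, 59.05 MHz

fs/2 = 13.5 MHz.
82.1 MHz mod fs = 1.1 MHz.
1.1 MHz ≤ fs/2 = 13.5 MHz, appears at 1.1 MHz.
59.05 MHz mod fs = 5.05 MHz.
5.05 MHz ≤ fs/2 = 13.5 MHz, appears at 5.05 MHz.
19.7 MHz > fs/2 = 13.5 MHz, folds to fs − 19.7 MHz = 7.3 MHz.
32.05 MHz mod fs = 5.05 MHz.
5.05 MHz ≤ fs/2 = 13.5 MHz, appears at 5.05 MHz.
32.05 MHz and 59.05 MHz both map to 5.05 MHz.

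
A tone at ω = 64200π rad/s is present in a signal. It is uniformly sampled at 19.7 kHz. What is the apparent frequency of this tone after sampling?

ω = 64200π rad/s → f = ω/(2π) = 32100 Hz = 32.1 kHz.
32.1 kHz mod fs = 12.4 kHz.
12.4 kHz > fs/2 = 9.85 kHz, folds to fs − 12.4 kHz = 7.3 kHz.

7.3 kHz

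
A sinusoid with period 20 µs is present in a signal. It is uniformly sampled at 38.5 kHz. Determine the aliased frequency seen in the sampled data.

11.5 kHz

T = 20 µs → f = 1/T = 50 kHz.
50 kHz mod fs = 11.5 kHz.
11.5 kHz ≤ fs/2 = 19.25 kHz, appears at 11.5 kHz.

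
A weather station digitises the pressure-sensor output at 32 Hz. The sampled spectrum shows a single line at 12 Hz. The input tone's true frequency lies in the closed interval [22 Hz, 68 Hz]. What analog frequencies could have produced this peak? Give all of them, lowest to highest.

Frequencies that alias to 12 Hz are k·fs ± 12 Hz for integer k ≥ 0.
k=0: 12 Hz.
k=1: 20 Hz, 44 Hz.
k=2: 52 Hz, 76 Hz.
k=3: 84 Hz, 108 Hz.
Within [22 Hz, 68 Hz]: 44 Hz, 52 Hz.

44 Hz, 52 Hz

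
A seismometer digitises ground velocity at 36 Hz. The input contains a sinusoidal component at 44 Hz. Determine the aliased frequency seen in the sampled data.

44 Hz mod fs = 8 Hz.
8 Hz ≤ fs/2 = 18 Hz, appears at 8 Hz.

8 Hz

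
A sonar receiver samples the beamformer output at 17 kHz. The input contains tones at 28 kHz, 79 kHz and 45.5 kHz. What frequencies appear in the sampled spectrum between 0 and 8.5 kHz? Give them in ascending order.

fs/2 = 8.5 kHz.
28 kHz mod fs = 11 kHz.
11 kHz > fs/2 = 8.5 kHz, folds to fs − 11 kHz = 6 kHz.
79 kHz mod fs = 11 kHz.
11 kHz > fs/2 = 8.5 kHz, folds to fs − 11 kHz = 6 kHz.
45.5 kHz mod fs = 11.5 kHz.
11.5 kHz > fs/2 = 8.5 kHz, folds to fs − 11.5 kHz = 5.5 kHz.
Distinct values: {5.5 kHz, 6 kHz}.

5.5 kHz, 6 kHz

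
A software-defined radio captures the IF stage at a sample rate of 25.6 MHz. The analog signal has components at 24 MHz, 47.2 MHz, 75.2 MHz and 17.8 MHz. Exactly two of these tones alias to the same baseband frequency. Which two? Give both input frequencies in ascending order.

fs/2 = 12.8 MHz.
24 MHz > fs/2 = 12.8 MHz, folds to fs − 24 MHz = 1.6 MHz.
47.2 MHz mod fs = 21.6 MHz.
21.6 MHz > fs/2 = 12.8 MHz, folds to fs − 21.6 MHz = 4 MHz.
75.2 MHz mod fs = 24 MHz.
24 MHz > fs/2 = 12.8 MHz, folds to fs − 24 MHz = 1.6 MHz.
17.8 MHz > fs/2 = 12.8 MHz, folds to fs − 17.8 MHz = 7.8 MHz.
24 MHz and 75.2 MHz both map to 1.6 MHz.

24 MHz, 75.2 MHz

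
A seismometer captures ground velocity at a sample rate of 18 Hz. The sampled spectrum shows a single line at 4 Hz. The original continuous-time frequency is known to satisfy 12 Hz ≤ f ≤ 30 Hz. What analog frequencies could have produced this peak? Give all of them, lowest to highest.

Frequencies that alias to 4 Hz are k·fs ± 4 Hz for integer k ≥ 0.
k=0: 4 Hz.
k=1: 14 Hz, 22 Hz.
k=2: 32 Hz, 40 Hz.
Within [12 Hz, 30 Hz]: 14 Hz, 22 Hz.

14 Hz, 22 Hz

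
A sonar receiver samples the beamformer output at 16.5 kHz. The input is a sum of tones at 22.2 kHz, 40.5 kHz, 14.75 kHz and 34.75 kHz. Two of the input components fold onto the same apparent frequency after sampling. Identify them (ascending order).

14.75 kHz, 34.75 kHz

fs/2 = 8.25 kHz.
22.2 kHz mod fs = 5.7 kHz.
5.7 kHz ≤ fs/2 = 8.25 kHz, appears at 5.7 kHz.
40.5 kHz mod fs = 7.5 kHz.
7.5 kHz ≤ fs/2 = 8.25 kHz, appears at 7.5 kHz.
14.75 kHz > fs/2 = 8.25 kHz, folds to fs − 14.75 kHz = 1.75 kHz.
34.75 kHz mod fs = 1.75 kHz.
1.75 kHz ≤ fs/2 = 8.25 kHz, appears at 1.75 kHz.
14.75 kHz and 34.75 kHz both map to 1.75 kHz.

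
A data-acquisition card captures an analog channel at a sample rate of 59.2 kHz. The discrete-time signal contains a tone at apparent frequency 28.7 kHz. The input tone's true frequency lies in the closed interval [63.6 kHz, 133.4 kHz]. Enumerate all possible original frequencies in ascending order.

87.9 kHz, 89.7 kHz

Frequencies that alias to 28.7 kHz are k·fs ± 28.7 kHz for integer k ≥ 0.
k=0: 28.7 kHz.
k=1: 30.5 kHz, 87.9 kHz.
k=2: 89.7 kHz, 147.1 kHz.
k=3: 148.9 kHz, 206.3 kHz.
Within [63.6 kHz, 133.4 kHz]: 87.9 kHz, 89.7 kHz.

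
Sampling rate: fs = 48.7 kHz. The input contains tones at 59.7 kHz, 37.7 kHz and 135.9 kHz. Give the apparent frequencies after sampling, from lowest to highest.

10.2 kHz, 11 kHz

fs/2 = 24.35 kHz.
59.7 kHz mod fs = 11 kHz.
11 kHz ≤ fs/2 = 24.35 kHz, appears at 11 kHz.
37.7 kHz > fs/2 = 24.35 kHz, folds to fs − 37.7 kHz = 11 kHz.
135.9 kHz mod fs = 38.5 kHz.
38.5 kHz > fs/2 = 24.35 kHz, folds to fs − 38.5 kHz = 10.2 kHz.
Distinct values: {10.2 kHz, 11 kHz}.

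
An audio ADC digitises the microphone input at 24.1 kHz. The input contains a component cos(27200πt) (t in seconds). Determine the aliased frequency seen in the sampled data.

ω = 27200π rad/s → f = ω/(2π) = 13600 Hz = 13.6 kHz.
13.6 kHz > fs/2 = 12.05 kHz, folds to fs − 13.6 kHz = 10.5 kHz.

10.5 kHz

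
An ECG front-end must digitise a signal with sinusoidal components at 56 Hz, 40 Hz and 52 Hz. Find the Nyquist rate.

Highest-frequency component: 56 Hz.
Nyquist rate = 2 × 56 Hz = 112 Hz.

112 Hz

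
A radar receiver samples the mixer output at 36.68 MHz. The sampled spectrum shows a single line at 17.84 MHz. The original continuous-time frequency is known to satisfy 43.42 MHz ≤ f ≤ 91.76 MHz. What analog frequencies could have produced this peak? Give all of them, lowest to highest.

Frequencies that alias to 17.84 MHz are k·fs ± 17.84 MHz for integer k ≥ 0.
k=0: 17.84 MHz.
k=1: 18.84 MHz, 54.52 MHz.
k=2: 55.52 MHz, 91.2 MHz.
k=3: 92.2 MHz, 127.88 MHz.
Within [43.42 MHz, 91.76 MHz]: 54.52 MHz, 55.52 MHz, 91.2 MHz.

54.52 MHz, 55.52 MHz, 91.2 MHz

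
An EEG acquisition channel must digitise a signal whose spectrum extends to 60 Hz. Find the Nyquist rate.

120 Hz

Nyquist rate = 2 × 60 Hz = 120 Hz.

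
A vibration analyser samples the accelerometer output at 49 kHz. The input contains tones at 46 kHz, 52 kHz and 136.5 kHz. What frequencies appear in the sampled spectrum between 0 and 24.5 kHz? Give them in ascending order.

fs/2 = 24.5 kHz.
46 kHz > fs/2 = 24.5 kHz, folds to fs − 46 kHz = 3 kHz.
52 kHz mod fs = 3 kHz.
3 kHz ≤ fs/2 = 24.5 kHz, appears at 3 kHz.
136.5 kHz mod fs = 38.5 kHz.
38.5 kHz > fs/2 = 24.5 kHz, folds to fs − 38.5 kHz = 10.5 kHz.
Distinct values: {3 kHz, 10.5 kHz}.

3 kHz, 10.5 kHz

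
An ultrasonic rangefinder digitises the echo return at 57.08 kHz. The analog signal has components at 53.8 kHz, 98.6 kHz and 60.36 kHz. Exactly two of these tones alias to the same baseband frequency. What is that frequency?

fs/2 = 28.54 kHz.
53.8 kHz > fs/2 = 28.54 kHz, folds to fs − 53.8 kHz = 3.28 kHz.
98.6 kHz mod fs = 41.52 kHz.
41.52 kHz > fs/2 = 28.54 kHz, folds to fs − 41.52 kHz = 15.56 kHz.
60.36 kHz mod fs = 3.28 kHz.
3.28 kHz ≤ fs/2 = 28.54 kHz, appears at 3.28 kHz.
53.8 kHz and 60.36 kHz both map to 3.28 kHz.

3.28 kHz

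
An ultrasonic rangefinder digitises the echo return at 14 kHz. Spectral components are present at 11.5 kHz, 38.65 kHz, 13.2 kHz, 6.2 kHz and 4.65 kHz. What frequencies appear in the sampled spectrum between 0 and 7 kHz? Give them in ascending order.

fs/2 = 7 kHz.
11.5 kHz > fs/2 = 7 kHz, folds to fs − 11.5 kHz = 2.5 kHz.
38.65 kHz mod fs = 10.65 kHz.
10.65 kHz > fs/2 = 7 kHz, folds to fs − 10.65 kHz = 3.35 kHz.
13.2 kHz > fs/2 = 7 kHz, folds to fs − 13.2 kHz = 0.8 kHz.
6.2 kHz ≤ fs/2 = 7 kHz, passes unchanged.
4.65 kHz ≤ fs/2 = 7 kHz, passes unchanged.
Distinct values: {0.8 kHz, 2.5 kHz, 3.35 kHz, 4.65 kHz, 6.2 kHz}.

0.8 kHz, 2.5 kHz, 3.35 kHz, 4.65 kHz, 6.2 kHz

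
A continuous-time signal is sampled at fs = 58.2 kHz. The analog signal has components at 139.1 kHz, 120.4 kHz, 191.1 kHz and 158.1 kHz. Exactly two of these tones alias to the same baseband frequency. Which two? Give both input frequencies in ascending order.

158.1 kHz, 191.1 kHz

fs/2 = 29.1 kHz.
139.1 kHz mod fs = 22.7 kHz.
22.7 kHz ≤ fs/2 = 29.1 kHz, appears at 22.7 kHz.
120.4 kHz mod fs = 4 kHz.
4 kHz ≤ fs/2 = 29.1 kHz, appears at 4 kHz.
191.1 kHz mod fs = 16.5 kHz.
16.5 kHz ≤ fs/2 = 29.1 kHz, appears at 16.5 kHz.
158.1 kHz mod fs = 41.7 kHz.
41.7 kHz > fs/2 = 29.1 kHz, folds to fs − 41.7 kHz = 16.5 kHz.
158.1 kHz and 191.1 kHz both map to 16.5 kHz.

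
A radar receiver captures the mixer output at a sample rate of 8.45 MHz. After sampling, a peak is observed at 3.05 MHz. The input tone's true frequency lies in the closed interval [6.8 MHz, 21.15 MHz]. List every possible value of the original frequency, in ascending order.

11.5 MHz, 13.85 MHz, 19.95 MHz

Frequencies that alias to 3.05 MHz are k·fs ± 3.05 MHz for integer k ≥ 0.
k=0: 3.05 MHz.
k=1: 5.4 MHz, 11.5 MHz.
k=2: 13.85 MHz, 19.95 MHz.
k=3: 22.3 MHz, 28.4 MHz.
Within [6.8 MHz, 21.15 MHz]: 11.5 MHz, 13.85 MHz, 19.95 MHz.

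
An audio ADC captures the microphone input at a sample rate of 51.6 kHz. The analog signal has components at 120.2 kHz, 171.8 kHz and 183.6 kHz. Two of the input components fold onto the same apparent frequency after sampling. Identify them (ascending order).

120.2 kHz, 171.8 kHz

fs/2 = 25.8 kHz.
120.2 kHz mod fs = 17 kHz.
17 kHz ≤ fs/2 = 25.8 kHz, appears at 17 kHz.
171.8 kHz mod fs = 17 kHz.
17 kHz ≤ fs/2 = 25.8 kHz, appears at 17 kHz.
183.6 kHz mod fs = 28.8 kHz.
28.8 kHz > fs/2 = 25.8 kHz, folds to fs − 28.8 kHz = 22.8 kHz.
120.2 kHz and 171.8 kHz both map to 17 kHz.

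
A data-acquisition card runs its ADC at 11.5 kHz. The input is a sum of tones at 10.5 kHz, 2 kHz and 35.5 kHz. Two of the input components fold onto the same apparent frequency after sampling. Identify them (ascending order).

10.5 kHz, 35.5 kHz

fs/2 = 5.75 kHz.
10.5 kHz > fs/2 = 5.75 kHz, folds to fs − 10.5 kHz = 1 kHz.
2 kHz ≤ fs/2 = 5.75 kHz, passes unchanged.
35.5 kHz mod fs = 1 kHz.
1 kHz ≤ fs/2 = 5.75 kHz, appears at 1 kHz.
10.5 kHz and 35.5 kHz both map to 1 kHz.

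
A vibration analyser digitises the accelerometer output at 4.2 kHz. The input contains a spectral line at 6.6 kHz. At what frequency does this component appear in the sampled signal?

6.6 kHz mod fs = 2.4 kHz.
2.4 kHz > fs/2 = 2.1 kHz, folds to fs − 2.4 kHz = 1.8 kHz.

1.8 kHz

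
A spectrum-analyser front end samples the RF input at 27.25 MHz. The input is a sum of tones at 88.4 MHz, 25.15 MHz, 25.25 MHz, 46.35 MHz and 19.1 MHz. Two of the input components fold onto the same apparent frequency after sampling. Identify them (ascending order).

19.1 MHz, 46.35 MHz

fs/2 = 13.625 MHz.
88.4 MHz mod fs = 6.65 MHz.
6.65 MHz ≤ fs/2 = 13.625 MHz, appears at 6.65 MHz.
25.15 MHz > fs/2 = 13.625 MHz, folds to fs − 25.15 MHz = 2.1 MHz.
25.25 MHz > fs/2 = 13.625 MHz, folds to fs − 25.25 MHz = 2 MHz.
46.35 MHz mod fs = 19.1 MHz.
19.1 MHz > fs/2 = 13.625 MHz, folds to fs − 19.1 MHz = 8.15 MHz.
19.1 MHz > fs/2 = 13.625 MHz, folds to fs − 19.1 MHz = 8.15 MHz.
19.1 MHz and 46.35 MHz both map to 8.15 MHz.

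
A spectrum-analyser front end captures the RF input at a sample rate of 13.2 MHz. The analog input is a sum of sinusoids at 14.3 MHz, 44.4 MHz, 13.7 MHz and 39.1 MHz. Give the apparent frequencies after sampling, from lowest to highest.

0.5 MHz, 1.1 MHz, 4.8 MHz

fs/2 = 6.6 MHz.
14.3 MHz mod fs = 1.1 MHz.
1.1 MHz ≤ fs/2 = 6.6 MHz, appears at 1.1 MHz.
44.4 MHz mod fs = 4.8 MHz.
4.8 MHz ≤ fs/2 = 6.6 MHz, appears at 4.8 MHz.
13.7 MHz mod fs = 0.5 MHz.
0.5 MHz ≤ fs/2 = 6.6 MHz, appears at 0.5 MHz.
39.1 MHz mod fs = 12.7 MHz.
12.7 MHz > fs/2 = 6.6 MHz, folds to fs − 12.7 MHz = 0.5 MHz.
Distinct values: {0.5 MHz, 1.1 MHz, 4.8 MHz}.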